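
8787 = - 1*(-8787 ) 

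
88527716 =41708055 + 46819661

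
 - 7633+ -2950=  - 10583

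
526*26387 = 13879562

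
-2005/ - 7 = 286 + 3/7 = 286.43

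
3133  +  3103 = 6236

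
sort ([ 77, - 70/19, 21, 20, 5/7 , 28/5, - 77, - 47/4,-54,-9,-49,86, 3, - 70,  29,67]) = [-77 ,-70,  -  54, - 49,-47/4, - 9,-70/19, 5/7, 3,  28/5 , 20,21,29  ,  67, 77, 86]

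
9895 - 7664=2231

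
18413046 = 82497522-64084476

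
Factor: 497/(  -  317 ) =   -  7^1*71^1*317^(  -  1) 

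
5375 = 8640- 3265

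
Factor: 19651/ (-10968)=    - 43/24  =  - 2^( - 3 )*3^( -1 )*43^1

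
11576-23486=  - 11910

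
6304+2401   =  8705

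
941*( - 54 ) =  - 50814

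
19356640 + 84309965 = 103666605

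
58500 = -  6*( - 9750)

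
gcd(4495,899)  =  899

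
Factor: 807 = 3^1* 269^1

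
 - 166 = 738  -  904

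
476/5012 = 17/179 = 0.09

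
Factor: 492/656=2^(- 2 )*3^1 = 3/4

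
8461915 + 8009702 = 16471617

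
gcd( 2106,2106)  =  2106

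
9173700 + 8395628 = 17569328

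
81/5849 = 81/5849 = 0.01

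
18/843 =6/281 = 0.02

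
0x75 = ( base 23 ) 52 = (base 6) 313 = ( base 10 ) 117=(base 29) 41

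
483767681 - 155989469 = 327778212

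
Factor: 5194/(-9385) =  - 2^1*5^( - 1)*7^2*53^1 * 1877^( - 1 )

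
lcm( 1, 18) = 18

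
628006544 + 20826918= 648833462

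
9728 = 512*19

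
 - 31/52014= - 31/52014=-0.00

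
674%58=36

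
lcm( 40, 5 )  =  40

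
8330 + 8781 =17111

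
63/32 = 1 + 31/32 = 1.97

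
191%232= 191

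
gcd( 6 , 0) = 6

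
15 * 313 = 4695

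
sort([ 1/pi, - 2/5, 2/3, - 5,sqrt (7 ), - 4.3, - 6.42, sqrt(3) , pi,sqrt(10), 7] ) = [ - 6.42, - 5, - 4.3, - 2/5,1/pi,2/3,sqrt ( 3),sqrt( 7),pi,  sqrt( 10 ), 7] 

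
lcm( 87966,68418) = 615762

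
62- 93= - 31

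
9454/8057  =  1+1397/8057=1.17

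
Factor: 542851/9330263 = 17^( - 1)*29^1*383^(-1 ) * 1433^( - 1) * 18719^1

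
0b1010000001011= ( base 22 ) AD5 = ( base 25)856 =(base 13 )2449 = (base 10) 5131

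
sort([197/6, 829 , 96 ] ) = [ 197/6,  96,829]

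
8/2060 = 2/515  =  0.00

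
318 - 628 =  - 310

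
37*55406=2050022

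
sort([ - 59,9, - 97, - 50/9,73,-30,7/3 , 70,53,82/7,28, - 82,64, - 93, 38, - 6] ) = [ - 97, - 93, - 82, - 59,  -  30, - 6, - 50/9,  7/3 , 9, 82/7,  28,38, 53, 64,70,73 ] 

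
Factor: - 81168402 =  - 2^1 * 3^1 * 7^2*276083^1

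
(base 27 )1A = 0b100101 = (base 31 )16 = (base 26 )1B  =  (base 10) 37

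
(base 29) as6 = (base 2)10010000001100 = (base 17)1efe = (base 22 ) j1a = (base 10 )9228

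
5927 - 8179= -2252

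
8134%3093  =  1948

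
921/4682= 921/4682 = 0.20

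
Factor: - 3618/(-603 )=6 = 2^1*3^1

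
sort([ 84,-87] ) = [ - 87, 84] 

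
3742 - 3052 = 690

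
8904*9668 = 86083872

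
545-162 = 383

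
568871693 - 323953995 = 244917698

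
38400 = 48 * 800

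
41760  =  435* 96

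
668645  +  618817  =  1287462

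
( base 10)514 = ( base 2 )1000000010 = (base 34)f4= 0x202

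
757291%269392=218507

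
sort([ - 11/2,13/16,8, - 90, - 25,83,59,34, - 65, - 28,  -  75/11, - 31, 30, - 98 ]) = [ - 98 , - 90, - 65, - 31 , - 28 , - 25, - 75/11, - 11/2, 13/16, 8,30,34 , 59,83]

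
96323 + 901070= 997393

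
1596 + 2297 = 3893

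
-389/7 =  - 56+3/7 = -  55.57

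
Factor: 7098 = 2^1*3^1*7^1*13^2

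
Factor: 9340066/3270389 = 2^1*227^( - 1) * 14407^(-1) *4670033^1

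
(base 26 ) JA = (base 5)4004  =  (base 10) 504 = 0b111111000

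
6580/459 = 6580/459 = 14.34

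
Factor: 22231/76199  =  11^1*23^( - 1)*43^1*47^1 * 3313^( - 1 )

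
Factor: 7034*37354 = 262748036  =  2^2*19^1*983^1*3517^1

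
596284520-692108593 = - 95824073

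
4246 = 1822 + 2424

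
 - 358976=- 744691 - - 385715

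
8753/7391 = 1 + 1362/7391= 1.18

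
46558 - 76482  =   - 29924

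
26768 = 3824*7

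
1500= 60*25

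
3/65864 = 3/65864 = 0.00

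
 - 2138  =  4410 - 6548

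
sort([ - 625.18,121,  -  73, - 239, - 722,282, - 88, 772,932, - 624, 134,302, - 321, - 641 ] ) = [-722, - 641, - 625.18, - 624, - 321, - 239 , - 88, - 73,121,134,282, 302,772,932]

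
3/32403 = 1/10801= 0.00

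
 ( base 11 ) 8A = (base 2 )1100010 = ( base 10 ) 98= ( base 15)68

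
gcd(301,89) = 1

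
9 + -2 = 7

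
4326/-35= -124 + 2/5 =- 123.60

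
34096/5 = 6819+ 1/5= 6819.20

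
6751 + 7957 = 14708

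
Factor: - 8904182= -2^1* 7^2 * 43^1*2113^1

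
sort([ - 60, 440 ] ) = [ - 60, 440 ] 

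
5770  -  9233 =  - 3463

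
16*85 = 1360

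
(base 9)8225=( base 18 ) 10A5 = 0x1781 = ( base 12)3595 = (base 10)6017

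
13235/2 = 6617  +  1/2 = 6617.50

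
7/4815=7/4815 = 0.00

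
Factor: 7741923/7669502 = 2^( - 1 )*3^1*7^1*19^( -1)*173^1*2131^1*201829^( - 1)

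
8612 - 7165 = 1447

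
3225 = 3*1075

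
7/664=7/664= 0.01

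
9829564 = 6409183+3420381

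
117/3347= 117/3347 = 0.03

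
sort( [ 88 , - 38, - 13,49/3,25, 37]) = [ - 38 , - 13,49/3,25,  37 , 88]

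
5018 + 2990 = 8008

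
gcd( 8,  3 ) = 1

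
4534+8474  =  13008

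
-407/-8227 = 407/8227 =0.05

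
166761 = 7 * 23823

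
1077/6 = 179 + 1/2 = 179.50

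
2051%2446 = 2051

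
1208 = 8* 151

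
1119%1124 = 1119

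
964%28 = 12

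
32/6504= 4/813 = 0.00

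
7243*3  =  21729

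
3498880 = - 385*( - 9088 ) 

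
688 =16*43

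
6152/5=1230 + 2/5 = 1230.40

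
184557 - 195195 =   -  10638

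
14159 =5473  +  8686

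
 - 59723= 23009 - 82732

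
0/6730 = 0 = 0.00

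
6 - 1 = 5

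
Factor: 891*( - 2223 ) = -3^6*11^1*13^1*19^1 = - 1980693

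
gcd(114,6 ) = 6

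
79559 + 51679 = 131238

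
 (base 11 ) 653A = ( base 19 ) 14H8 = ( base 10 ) 8634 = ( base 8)20672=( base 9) 12753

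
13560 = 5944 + 7616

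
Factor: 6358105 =5^1*13^1*29^1*3373^1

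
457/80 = 457/80 = 5.71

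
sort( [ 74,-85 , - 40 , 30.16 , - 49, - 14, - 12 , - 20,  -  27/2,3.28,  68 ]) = [ - 85, - 49, - 40, - 20, - 14, - 27/2, - 12,3.28 , 30.16 , 68,74 ]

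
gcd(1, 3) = 1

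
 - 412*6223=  - 2563876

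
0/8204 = 0 = 0.00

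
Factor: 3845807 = 7^1*23^1*23887^1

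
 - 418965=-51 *8215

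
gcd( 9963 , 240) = 3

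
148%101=47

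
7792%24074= 7792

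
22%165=22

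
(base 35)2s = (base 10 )98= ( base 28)3e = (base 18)58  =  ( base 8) 142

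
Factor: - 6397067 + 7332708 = 935641 = 7^1*73^1*1831^1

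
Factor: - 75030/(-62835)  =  5002/4189 = 2^1*41^1*59^(-1)*61^1*71^(-1 )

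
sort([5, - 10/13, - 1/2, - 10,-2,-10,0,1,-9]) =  [ - 10,-10, - 9,-2, - 10/13, - 1/2,0,  1,5]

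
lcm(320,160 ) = 320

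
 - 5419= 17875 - 23294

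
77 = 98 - 21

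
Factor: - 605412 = -2^2*3^2* 67^1*251^1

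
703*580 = 407740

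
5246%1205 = 426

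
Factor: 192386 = 2^1*29^1*31^1*107^1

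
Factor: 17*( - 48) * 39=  - 2^4* 3^2*13^1*17^1 = - 31824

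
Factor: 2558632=2^3*319829^1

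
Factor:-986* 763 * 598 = -449886164 = -2^2*7^1*  13^1 * 17^1*23^1*29^1 * 109^1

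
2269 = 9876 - 7607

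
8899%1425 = 349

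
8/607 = 8/607 = 0.01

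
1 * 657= 657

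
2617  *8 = 20936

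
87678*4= 350712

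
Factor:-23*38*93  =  -81282 =-2^1*3^1*19^1*23^1* 31^1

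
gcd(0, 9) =9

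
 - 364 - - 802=438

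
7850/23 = 7850/23=341.30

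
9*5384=48456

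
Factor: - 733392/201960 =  - 2^1*3^( - 1) *5^( - 1)*17^( - 1)*463^1=-926/255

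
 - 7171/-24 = 298+19/24=298.79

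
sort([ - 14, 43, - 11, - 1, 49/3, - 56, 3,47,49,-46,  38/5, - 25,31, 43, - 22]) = [ - 56, - 46,-25, - 22, - 14, - 11,  -  1,3, 38/5, 49/3 , 31, 43, 43, 47, 49 ]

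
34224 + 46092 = 80316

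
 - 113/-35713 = 113/35713 = 0.00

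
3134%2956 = 178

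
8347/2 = 8347/2 =4173.50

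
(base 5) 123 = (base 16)26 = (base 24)1E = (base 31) 17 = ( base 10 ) 38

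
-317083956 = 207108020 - 524191976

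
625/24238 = 625/24238= 0.03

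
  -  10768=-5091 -5677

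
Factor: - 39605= - 5^1 * 89^2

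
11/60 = 11/60 = 0.18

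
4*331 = 1324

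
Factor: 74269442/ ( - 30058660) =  - 2^(-1 ) *5^( - 1 )*13^1*19^1*150343^1*1502933^( - 1 )=-37134721/15029330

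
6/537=2/179 = 0.01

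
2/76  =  1/38 = 0.03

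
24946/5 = 4989 + 1/5  =  4989.20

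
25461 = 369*69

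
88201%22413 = 20962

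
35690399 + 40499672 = 76190071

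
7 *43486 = 304402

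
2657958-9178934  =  - 6520976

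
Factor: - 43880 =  - 2^3*5^1*1097^1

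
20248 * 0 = 0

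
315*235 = 74025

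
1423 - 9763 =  - 8340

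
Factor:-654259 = - 149^1*4391^1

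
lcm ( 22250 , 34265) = 1713250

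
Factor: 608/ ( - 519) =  - 2^5* 3^(-1) * 19^1*173^( - 1 ) 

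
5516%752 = 252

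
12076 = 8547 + 3529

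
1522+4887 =6409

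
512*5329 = 2728448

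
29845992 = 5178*5764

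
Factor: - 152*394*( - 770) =46113760 =2^5*5^1*7^1 * 11^1*19^1*197^1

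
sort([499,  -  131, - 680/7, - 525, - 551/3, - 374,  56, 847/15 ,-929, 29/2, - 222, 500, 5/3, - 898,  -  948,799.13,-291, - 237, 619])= [ - 948, - 929, - 898, - 525,  -  374, - 291, - 237, - 222, - 551/3, - 131, - 680/7, 5/3, 29/2,56 , 847/15 , 499, 500,619, 799.13]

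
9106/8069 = 9106/8069=1.13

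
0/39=0 = 0.00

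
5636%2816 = 4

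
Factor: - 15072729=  - 3^1 * 7^1*131^1*5479^1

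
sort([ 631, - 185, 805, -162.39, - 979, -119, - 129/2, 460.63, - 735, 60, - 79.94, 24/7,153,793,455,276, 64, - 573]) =[  -  979 ,  -  735, - 573 , - 185 , - 162.39,-119, - 79.94, - 129/2, 24/7,  60, 64,153, 276, 455,460.63, 631,  793, 805 ]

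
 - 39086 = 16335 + - 55421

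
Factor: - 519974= - 2^1 * 7^1*13^1*2857^1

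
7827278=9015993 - 1188715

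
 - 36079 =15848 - 51927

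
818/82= 409/41 =9.98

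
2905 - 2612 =293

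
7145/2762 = 2 + 1621/2762 = 2.59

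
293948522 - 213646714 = 80301808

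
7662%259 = 151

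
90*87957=7916130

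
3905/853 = 3905/853   =  4.58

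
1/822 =1/822 = 0.00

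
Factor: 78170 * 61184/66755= 956550656/13351 = 2^9*13^( - 2)*79^( - 1 ) * 239^1 *7817^1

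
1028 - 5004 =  - 3976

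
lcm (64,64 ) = 64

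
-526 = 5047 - 5573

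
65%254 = 65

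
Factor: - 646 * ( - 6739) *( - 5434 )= - 2^2*11^1*13^1*17^1*19^2*23^1*293^1 = - 23656342996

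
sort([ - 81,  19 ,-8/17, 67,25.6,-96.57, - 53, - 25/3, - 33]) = [ - 96.57, - 81,  -  53, - 33, - 25/3, - 8/17,  19, 25.6,67 ] 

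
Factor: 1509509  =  1509509^1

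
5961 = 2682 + 3279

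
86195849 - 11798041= 74397808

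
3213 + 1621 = 4834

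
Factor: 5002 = 2^1*41^1*61^1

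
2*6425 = 12850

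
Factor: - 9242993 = -71^1*130183^1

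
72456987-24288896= 48168091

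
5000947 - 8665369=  - 3664422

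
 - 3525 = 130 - 3655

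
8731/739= 11+602/739 = 11.81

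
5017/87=57+2/3 = 57.67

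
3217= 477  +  2740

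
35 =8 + 27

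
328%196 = 132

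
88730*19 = 1685870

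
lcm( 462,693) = 1386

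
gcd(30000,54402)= 6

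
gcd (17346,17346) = 17346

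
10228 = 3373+6855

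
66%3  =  0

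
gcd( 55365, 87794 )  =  1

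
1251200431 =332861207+918339224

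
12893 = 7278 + 5615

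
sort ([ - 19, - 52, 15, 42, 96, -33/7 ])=[ - 52, - 19, - 33/7, 15 , 42, 96 ]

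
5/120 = 1/24= 0.04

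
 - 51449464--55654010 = 4204546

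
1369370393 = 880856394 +488513999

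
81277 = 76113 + 5164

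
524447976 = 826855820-302407844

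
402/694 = 201/347 = 0.58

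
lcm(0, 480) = 0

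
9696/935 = 10 + 346/935 = 10.37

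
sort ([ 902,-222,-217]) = [-222, - 217,902 ] 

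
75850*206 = 15625100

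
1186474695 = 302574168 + 883900527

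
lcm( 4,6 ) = 12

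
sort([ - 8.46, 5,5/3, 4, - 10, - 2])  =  [ - 10, - 8.46, - 2,5/3,4,5]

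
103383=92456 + 10927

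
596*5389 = 3211844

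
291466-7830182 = -7538716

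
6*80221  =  481326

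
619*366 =226554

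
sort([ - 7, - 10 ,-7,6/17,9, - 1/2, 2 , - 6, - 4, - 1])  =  [-10, - 7 , - 7, - 6, - 4 , - 1, - 1/2, 6/17, 2, 9]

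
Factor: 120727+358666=457^1*1049^1 = 479393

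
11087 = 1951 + 9136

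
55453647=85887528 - 30433881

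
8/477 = 8/477 = 0.02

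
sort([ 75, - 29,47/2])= [  -  29 , 47/2,  75 ]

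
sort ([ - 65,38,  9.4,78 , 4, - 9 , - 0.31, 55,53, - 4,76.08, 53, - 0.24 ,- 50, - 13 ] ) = [ - 65,- 50, - 13, - 9, - 4, - 0.31,  -  0.24 , 4, 9.4,38, 53, 53,  55,76.08,78 ] 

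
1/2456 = 1/2456 = 0.00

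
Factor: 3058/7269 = 2^1*3^( - 1 ) * 11^1*139^1*2423^( - 1)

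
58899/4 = 58899/4 = 14724.75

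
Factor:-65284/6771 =- 2^2*3^( - 1)*19^1*37^( - 1)*61^( - 1) * 859^1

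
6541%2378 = 1785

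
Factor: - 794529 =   -  3^4 *17^1*577^1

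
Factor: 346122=2^1*3^2*7^1 *41^1*67^1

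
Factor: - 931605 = - 3^1*5^1 * 173^1 *359^1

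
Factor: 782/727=2^1 * 17^1*23^1* 727^(-1) 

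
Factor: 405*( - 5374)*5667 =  - 2^1*3^5 * 5^1*1889^1*2687^1 = - 12334055490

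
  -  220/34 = -110/17 = -6.47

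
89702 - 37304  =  52398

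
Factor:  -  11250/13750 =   -  3^2*11^( - 1) = - 9/11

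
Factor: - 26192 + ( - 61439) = -87631 =- 87631^1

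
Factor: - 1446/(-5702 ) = 3^1*241^1*2851^ (- 1) = 723/2851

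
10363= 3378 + 6985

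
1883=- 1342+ 3225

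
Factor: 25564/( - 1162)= - 2^1*11^1 = - 22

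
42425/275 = 154  +  3/11 = 154.27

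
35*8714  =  304990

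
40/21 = 1 + 19/21 = 1.90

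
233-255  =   - 22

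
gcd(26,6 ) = 2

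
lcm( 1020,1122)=11220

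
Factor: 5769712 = 2^4*13^1*27739^1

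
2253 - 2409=-156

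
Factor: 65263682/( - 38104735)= - 2^1 * 5^( - 1)*11^1*17^(-1 )*31^( - 1)*14461^(-1 )*2966531^1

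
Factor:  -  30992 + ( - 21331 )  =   - 3^1*107^1*163^1 = -52323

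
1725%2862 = 1725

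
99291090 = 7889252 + 91401838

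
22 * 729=16038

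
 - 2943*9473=-27879039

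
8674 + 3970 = 12644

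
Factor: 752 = 2^4*47^1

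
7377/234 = 2459/78 = 31.53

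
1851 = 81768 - 79917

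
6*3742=22452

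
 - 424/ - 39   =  10 + 34/39 =10.87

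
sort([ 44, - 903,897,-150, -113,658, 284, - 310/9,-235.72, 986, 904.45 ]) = [ -903,-235.72, - 150,-113, - 310/9, 44, 284,658, 897, 904.45, 986]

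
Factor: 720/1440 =1/2 = 2^( - 1)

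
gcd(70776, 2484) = 36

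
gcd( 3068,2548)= 52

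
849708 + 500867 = 1350575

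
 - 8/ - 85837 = 8/85837  =  0.00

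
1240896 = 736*1686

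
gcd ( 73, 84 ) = 1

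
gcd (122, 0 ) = 122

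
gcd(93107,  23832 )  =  1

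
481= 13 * 37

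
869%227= 188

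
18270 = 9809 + 8461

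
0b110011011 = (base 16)19B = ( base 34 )C3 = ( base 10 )411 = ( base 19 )12C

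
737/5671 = 737/5671=0.13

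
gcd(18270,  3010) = 70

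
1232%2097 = 1232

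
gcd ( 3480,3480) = 3480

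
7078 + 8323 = 15401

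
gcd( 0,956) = 956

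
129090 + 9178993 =9308083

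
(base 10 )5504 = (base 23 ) A97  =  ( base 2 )1010110000000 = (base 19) F4D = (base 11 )4154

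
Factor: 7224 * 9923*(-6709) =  - 480926292168  =  - 2^3*3^1*7^1*43^1*6709^1*9923^1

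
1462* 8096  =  11836352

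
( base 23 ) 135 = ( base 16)25B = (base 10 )603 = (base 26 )n5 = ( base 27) m9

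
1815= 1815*1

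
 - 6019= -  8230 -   -  2211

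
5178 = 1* 5178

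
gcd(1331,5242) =1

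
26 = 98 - 72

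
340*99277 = 33754180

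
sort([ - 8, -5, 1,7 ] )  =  [ - 8 ,- 5,1,7 ] 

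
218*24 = 5232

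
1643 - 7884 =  - 6241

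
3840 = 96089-92249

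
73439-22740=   50699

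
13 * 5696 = 74048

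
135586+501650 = 637236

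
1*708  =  708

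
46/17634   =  23/8817 = 0.00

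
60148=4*15037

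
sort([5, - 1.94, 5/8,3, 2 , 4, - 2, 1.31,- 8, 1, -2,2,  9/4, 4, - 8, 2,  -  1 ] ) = [ - 8,  -  8 , - 2, - 2,  -  1.94, - 1, 5/8,1,1.31, 2 , 2,2, 9/4,3, 4, 4, 5 ]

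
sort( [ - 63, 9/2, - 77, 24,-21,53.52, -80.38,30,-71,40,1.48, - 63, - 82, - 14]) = [ - 82, - 80.38 , - 77, - 71, - 63, - 63, - 21  ,-14,1.48, 9/2,24,  30, 40,53.52] 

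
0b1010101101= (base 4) 22231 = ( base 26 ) 109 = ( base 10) 685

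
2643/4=2643/4 = 660.75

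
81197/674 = 120 + 317/674 = 120.47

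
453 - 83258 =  - 82805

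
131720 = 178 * 740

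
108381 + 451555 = 559936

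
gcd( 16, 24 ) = 8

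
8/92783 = 8/92783= 0.00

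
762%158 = 130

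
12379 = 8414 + 3965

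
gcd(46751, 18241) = 1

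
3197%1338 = 521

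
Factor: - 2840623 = - 31^1*43^1*2131^1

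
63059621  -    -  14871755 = 77931376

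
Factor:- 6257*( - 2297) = 14372329 =2297^1*6257^1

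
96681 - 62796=33885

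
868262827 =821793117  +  46469710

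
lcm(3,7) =21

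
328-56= 272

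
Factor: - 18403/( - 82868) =2^( - 2 )*7^1*11^1 * 239^1*20717^( - 1 )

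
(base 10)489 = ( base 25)je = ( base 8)751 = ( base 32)F9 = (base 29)gp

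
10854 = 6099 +4755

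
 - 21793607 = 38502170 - 60295777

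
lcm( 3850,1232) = 30800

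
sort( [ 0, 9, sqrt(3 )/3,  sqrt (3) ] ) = [0, sqrt(3 ) /3,sqrt( 3 ), 9 ]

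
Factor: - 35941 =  - 127^1*283^1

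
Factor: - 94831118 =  - 2^1 * 163^1*191^1*1523^1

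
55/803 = 5/73 = 0.07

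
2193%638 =279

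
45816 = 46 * 996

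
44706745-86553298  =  -41846553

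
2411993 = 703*3431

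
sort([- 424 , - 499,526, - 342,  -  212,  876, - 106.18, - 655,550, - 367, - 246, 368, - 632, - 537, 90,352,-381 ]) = [ - 655, - 632, - 537,-499, - 424, - 381, - 367, - 342, - 246, - 212, - 106.18, 90,352,368,526, 550, 876]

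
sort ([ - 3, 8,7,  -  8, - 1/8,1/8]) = [ - 8, - 3, - 1/8, 1/8 , 7, 8 ] 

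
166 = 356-190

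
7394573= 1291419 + 6103154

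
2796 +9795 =12591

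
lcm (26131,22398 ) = 156786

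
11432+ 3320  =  14752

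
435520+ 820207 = 1255727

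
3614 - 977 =2637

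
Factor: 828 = 2^2*3^2*23^1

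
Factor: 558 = 2^1 * 3^2*31^1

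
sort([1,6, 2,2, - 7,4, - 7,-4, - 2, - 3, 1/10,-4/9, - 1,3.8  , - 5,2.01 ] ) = [-7, - 7, - 5, - 4, - 3,  -  2, - 1, - 4/9,1/10, 1,2, 2,2.01,3.8,4, 6]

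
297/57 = 5 + 4/19 = 5.21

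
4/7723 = 4/7723 = 0.00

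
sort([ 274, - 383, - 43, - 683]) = [ - 683,-383, - 43,274]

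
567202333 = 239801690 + 327400643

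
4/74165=4/74165=0.00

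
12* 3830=45960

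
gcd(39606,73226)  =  82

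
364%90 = 4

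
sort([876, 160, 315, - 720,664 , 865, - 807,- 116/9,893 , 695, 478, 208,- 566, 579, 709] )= [- 807, - 720 , - 566, - 116/9 , 160, 208, 315, 478,579, 664, 695  ,  709, 865, 876,893]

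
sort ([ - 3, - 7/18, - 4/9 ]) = [ - 3  , - 4/9 , - 7/18 ]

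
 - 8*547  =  - 4376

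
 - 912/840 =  - 2 + 32/35  =  - 1.09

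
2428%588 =76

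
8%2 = 0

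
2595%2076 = 519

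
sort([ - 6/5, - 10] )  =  [ - 10,  -  6/5] 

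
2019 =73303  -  71284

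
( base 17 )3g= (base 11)61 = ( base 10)67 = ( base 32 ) 23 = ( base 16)43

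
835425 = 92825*9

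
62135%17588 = 9371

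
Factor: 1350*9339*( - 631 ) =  -7955427150= -  2^1*3^4 *5^2*11^1* 283^1*631^1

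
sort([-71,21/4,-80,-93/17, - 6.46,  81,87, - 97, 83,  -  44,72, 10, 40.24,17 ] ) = [ - 97,-80,-71,-44, - 6.46, - 93/17, 21/4, 10,17 , 40.24, 72, 81, 83, 87]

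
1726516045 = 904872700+821643345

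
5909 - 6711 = - 802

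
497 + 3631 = 4128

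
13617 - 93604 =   -  79987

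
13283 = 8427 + 4856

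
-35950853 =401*(  -  89653 ) 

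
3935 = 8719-4784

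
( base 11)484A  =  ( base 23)bml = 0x18CA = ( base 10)6346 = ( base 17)14G5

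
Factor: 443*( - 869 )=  - 11^1*79^1*443^1 =-384967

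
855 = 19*45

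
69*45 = 3105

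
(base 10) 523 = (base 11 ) 436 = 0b1000001011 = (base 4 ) 20023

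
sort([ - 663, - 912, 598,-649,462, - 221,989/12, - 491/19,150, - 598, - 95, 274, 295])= [- 912, - 663, - 649, - 598, - 221, - 95, - 491/19,989/12, 150,274, 295 , 462, 598 ]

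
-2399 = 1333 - 3732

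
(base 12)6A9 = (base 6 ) 4333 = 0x3E1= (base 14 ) 50D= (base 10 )993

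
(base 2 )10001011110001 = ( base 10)8945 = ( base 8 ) 21361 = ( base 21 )K5K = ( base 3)110021022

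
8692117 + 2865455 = 11557572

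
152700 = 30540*5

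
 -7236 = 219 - 7455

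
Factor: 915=3^1*5^1*61^1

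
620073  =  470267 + 149806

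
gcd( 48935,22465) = 5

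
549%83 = 51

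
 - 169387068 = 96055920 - 265442988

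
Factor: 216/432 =1/2 =2^(-1 ) 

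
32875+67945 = 100820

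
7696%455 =416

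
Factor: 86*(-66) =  - 5676=- 2^2*3^1*11^1*43^1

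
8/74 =4/37 = 0.11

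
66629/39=1708 + 17/39 = 1708.44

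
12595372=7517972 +5077400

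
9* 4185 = 37665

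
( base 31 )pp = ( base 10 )800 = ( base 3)1002122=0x320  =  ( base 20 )200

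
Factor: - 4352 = - 2^8*17^1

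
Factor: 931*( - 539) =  - 501809 = - 7^4*11^1*19^1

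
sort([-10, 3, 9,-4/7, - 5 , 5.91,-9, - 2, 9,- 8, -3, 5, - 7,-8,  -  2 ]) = [  -  10, - 9, - 8,-8,  -  7,-5,-3, - 2, -2,-4/7, 3,  5 , 5.91, 9, 9 ] 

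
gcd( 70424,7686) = 2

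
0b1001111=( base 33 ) 2d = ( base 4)1033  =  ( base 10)79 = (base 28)2n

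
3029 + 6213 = 9242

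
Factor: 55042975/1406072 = 2^(-3)*  5^2*13^1*257^1*659^1*175759^(-1 )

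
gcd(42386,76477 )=1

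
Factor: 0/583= 0=   0^1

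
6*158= 948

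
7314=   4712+2602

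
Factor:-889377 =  - 3^1*89^1*3331^1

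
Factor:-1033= -1033^1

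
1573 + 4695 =6268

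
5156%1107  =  728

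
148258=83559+64699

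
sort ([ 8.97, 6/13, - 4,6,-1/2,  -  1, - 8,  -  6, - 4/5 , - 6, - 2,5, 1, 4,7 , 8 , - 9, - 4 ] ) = [ - 9,  -  8 ,  -  6, - 6, - 4, - 4, - 2, - 1, - 4/5, - 1/2  ,  6/13,1,  4,5,  6,7,8,8.97 ]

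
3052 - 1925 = 1127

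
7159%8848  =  7159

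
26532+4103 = 30635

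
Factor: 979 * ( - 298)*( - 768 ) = 224057856 = 2^9 * 3^1*11^1 * 89^1*149^1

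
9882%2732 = 1686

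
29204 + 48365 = 77569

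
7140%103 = 33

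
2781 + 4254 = 7035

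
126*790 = 99540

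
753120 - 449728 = 303392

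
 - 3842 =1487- 5329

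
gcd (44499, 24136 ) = 7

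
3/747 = 1/249 = 0.00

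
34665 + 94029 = 128694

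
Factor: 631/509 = 509^( - 1) * 631^1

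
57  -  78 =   -  21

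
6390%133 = 6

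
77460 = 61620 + 15840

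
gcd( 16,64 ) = 16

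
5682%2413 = 856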